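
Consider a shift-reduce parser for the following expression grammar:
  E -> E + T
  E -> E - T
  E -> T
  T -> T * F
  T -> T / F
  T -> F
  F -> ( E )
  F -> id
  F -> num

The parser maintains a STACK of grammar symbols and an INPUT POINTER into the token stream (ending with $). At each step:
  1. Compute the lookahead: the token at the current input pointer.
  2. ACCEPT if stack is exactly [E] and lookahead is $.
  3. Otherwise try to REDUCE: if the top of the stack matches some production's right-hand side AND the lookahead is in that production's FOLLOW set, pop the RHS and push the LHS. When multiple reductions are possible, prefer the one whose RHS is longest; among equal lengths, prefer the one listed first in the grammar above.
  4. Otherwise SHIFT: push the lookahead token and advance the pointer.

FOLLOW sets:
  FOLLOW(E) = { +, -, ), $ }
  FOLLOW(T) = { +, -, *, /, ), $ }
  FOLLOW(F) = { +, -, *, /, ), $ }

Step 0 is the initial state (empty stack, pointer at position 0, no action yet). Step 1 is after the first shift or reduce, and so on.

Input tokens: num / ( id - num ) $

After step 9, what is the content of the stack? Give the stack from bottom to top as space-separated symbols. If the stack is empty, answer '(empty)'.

Step 1: shift num. Stack=[num] ptr=1 lookahead=/ remaining=[/ ( id - num ) $]
Step 2: reduce F->num. Stack=[F] ptr=1 lookahead=/ remaining=[/ ( id - num ) $]
Step 3: reduce T->F. Stack=[T] ptr=1 lookahead=/ remaining=[/ ( id - num ) $]
Step 4: shift /. Stack=[T /] ptr=2 lookahead=( remaining=[( id - num ) $]
Step 5: shift (. Stack=[T / (] ptr=3 lookahead=id remaining=[id - num ) $]
Step 6: shift id. Stack=[T / ( id] ptr=4 lookahead=- remaining=[- num ) $]
Step 7: reduce F->id. Stack=[T / ( F] ptr=4 lookahead=- remaining=[- num ) $]
Step 8: reduce T->F. Stack=[T / ( T] ptr=4 lookahead=- remaining=[- num ) $]
Step 9: reduce E->T. Stack=[T / ( E] ptr=4 lookahead=- remaining=[- num ) $]

Answer: T / ( E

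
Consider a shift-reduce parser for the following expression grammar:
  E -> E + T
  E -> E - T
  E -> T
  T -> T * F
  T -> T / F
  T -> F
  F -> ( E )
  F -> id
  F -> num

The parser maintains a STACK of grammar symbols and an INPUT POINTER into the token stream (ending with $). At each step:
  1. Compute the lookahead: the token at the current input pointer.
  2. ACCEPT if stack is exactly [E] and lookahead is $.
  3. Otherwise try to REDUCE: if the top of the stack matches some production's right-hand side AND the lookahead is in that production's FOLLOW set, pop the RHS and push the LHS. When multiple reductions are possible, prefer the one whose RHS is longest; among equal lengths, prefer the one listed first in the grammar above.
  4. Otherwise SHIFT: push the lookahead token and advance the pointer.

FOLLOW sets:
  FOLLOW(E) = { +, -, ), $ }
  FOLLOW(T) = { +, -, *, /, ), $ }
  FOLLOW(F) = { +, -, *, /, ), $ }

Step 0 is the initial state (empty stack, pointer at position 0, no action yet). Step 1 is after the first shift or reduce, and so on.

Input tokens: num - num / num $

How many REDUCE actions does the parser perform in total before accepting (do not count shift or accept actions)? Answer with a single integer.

Answer: 8

Derivation:
Step 1: shift num. Stack=[num] ptr=1 lookahead=- remaining=[- num / num $]
Step 2: reduce F->num. Stack=[F] ptr=1 lookahead=- remaining=[- num / num $]
Step 3: reduce T->F. Stack=[T] ptr=1 lookahead=- remaining=[- num / num $]
Step 4: reduce E->T. Stack=[E] ptr=1 lookahead=- remaining=[- num / num $]
Step 5: shift -. Stack=[E -] ptr=2 lookahead=num remaining=[num / num $]
Step 6: shift num. Stack=[E - num] ptr=3 lookahead=/ remaining=[/ num $]
Step 7: reduce F->num. Stack=[E - F] ptr=3 lookahead=/ remaining=[/ num $]
Step 8: reduce T->F. Stack=[E - T] ptr=3 lookahead=/ remaining=[/ num $]
Step 9: shift /. Stack=[E - T /] ptr=4 lookahead=num remaining=[num $]
Step 10: shift num. Stack=[E - T / num] ptr=5 lookahead=$ remaining=[$]
Step 11: reduce F->num. Stack=[E - T / F] ptr=5 lookahead=$ remaining=[$]
Step 12: reduce T->T / F. Stack=[E - T] ptr=5 lookahead=$ remaining=[$]
Step 13: reduce E->E - T. Stack=[E] ptr=5 lookahead=$ remaining=[$]
Step 14: accept. Stack=[E] ptr=5 lookahead=$ remaining=[$]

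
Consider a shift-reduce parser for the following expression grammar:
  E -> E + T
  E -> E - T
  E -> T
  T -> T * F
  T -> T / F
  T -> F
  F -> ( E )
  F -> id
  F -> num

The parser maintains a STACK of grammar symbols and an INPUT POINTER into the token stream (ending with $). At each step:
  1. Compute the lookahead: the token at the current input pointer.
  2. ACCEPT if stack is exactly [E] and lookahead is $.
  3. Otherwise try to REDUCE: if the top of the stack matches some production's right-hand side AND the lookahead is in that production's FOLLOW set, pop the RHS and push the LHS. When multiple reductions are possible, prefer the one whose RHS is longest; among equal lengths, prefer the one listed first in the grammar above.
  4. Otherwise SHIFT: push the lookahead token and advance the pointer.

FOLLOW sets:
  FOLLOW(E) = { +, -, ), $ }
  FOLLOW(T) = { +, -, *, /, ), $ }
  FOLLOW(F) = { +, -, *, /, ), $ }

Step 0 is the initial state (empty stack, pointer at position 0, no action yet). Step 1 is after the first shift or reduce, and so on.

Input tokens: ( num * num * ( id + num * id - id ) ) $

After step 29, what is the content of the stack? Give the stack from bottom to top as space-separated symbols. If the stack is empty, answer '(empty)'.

Answer: ( T * ( E )

Derivation:
Step 1: shift (. Stack=[(] ptr=1 lookahead=num remaining=[num * num * ( id + num * id - id ) ) $]
Step 2: shift num. Stack=[( num] ptr=2 lookahead=* remaining=[* num * ( id + num * id - id ) ) $]
Step 3: reduce F->num. Stack=[( F] ptr=2 lookahead=* remaining=[* num * ( id + num * id - id ) ) $]
Step 4: reduce T->F. Stack=[( T] ptr=2 lookahead=* remaining=[* num * ( id + num * id - id ) ) $]
Step 5: shift *. Stack=[( T *] ptr=3 lookahead=num remaining=[num * ( id + num * id - id ) ) $]
Step 6: shift num. Stack=[( T * num] ptr=4 lookahead=* remaining=[* ( id + num * id - id ) ) $]
Step 7: reduce F->num. Stack=[( T * F] ptr=4 lookahead=* remaining=[* ( id + num * id - id ) ) $]
Step 8: reduce T->T * F. Stack=[( T] ptr=4 lookahead=* remaining=[* ( id + num * id - id ) ) $]
Step 9: shift *. Stack=[( T *] ptr=5 lookahead=( remaining=[( id + num * id - id ) ) $]
Step 10: shift (. Stack=[( T * (] ptr=6 lookahead=id remaining=[id + num * id - id ) ) $]
Step 11: shift id. Stack=[( T * ( id] ptr=7 lookahead=+ remaining=[+ num * id - id ) ) $]
Step 12: reduce F->id. Stack=[( T * ( F] ptr=7 lookahead=+ remaining=[+ num * id - id ) ) $]
Step 13: reduce T->F. Stack=[( T * ( T] ptr=7 lookahead=+ remaining=[+ num * id - id ) ) $]
Step 14: reduce E->T. Stack=[( T * ( E] ptr=7 lookahead=+ remaining=[+ num * id - id ) ) $]
Step 15: shift +. Stack=[( T * ( E +] ptr=8 lookahead=num remaining=[num * id - id ) ) $]
Step 16: shift num. Stack=[( T * ( E + num] ptr=9 lookahead=* remaining=[* id - id ) ) $]
Step 17: reduce F->num. Stack=[( T * ( E + F] ptr=9 lookahead=* remaining=[* id - id ) ) $]
Step 18: reduce T->F. Stack=[( T * ( E + T] ptr=9 lookahead=* remaining=[* id - id ) ) $]
Step 19: shift *. Stack=[( T * ( E + T *] ptr=10 lookahead=id remaining=[id - id ) ) $]
Step 20: shift id. Stack=[( T * ( E + T * id] ptr=11 lookahead=- remaining=[- id ) ) $]
Step 21: reduce F->id. Stack=[( T * ( E + T * F] ptr=11 lookahead=- remaining=[- id ) ) $]
Step 22: reduce T->T * F. Stack=[( T * ( E + T] ptr=11 lookahead=- remaining=[- id ) ) $]
Step 23: reduce E->E + T. Stack=[( T * ( E] ptr=11 lookahead=- remaining=[- id ) ) $]
Step 24: shift -. Stack=[( T * ( E -] ptr=12 lookahead=id remaining=[id ) ) $]
Step 25: shift id. Stack=[( T * ( E - id] ptr=13 lookahead=) remaining=[) ) $]
Step 26: reduce F->id. Stack=[( T * ( E - F] ptr=13 lookahead=) remaining=[) ) $]
Step 27: reduce T->F. Stack=[( T * ( E - T] ptr=13 lookahead=) remaining=[) ) $]
Step 28: reduce E->E - T. Stack=[( T * ( E] ptr=13 lookahead=) remaining=[) ) $]
Step 29: shift ). Stack=[( T * ( E )] ptr=14 lookahead=) remaining=[) $]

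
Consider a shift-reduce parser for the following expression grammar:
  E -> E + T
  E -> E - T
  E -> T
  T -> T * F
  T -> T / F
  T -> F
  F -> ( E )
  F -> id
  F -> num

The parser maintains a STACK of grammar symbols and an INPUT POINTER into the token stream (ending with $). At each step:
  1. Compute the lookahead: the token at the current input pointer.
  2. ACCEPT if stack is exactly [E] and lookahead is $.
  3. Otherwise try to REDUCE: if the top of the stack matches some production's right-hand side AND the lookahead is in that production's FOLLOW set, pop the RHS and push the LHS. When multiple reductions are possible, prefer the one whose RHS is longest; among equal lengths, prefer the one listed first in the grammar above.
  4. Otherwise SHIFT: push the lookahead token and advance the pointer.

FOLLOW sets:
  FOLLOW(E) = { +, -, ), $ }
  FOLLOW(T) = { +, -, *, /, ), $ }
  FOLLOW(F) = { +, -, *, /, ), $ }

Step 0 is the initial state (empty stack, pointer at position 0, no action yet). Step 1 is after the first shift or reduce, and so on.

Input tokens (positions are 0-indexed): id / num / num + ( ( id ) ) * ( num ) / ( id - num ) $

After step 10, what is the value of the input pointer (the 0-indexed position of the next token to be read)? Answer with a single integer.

Step 1: shift id. Stack=[id] ptr=1 lookahead=/ remaining=[/ num / num + ( ( id ) ) * ( num ) / ( id - num ) $]
Step 2: reduce F->id. Stack=[F] ptr=1 lookahead=/ remaining=[/ num / num + ( ( id ) ) * ( num ) / ( id - num ) $]
Step 3: reduce T->F. Stack=[T] ptr=1 lookahead=/ remaining=[/ num / num + ( ( id ) ) * ( num ) / ( id - num ) $]
Step 4: shift /. Stack=[T /] ptr=2 lookahead=num remaining=[num / num + ( ( id ) ) * ( num ) / ( id - num ) $]
Step 5: shift num. Stack=[T / num] ptr=3 lookahead=/ remaining=[/ num + ( ( id ) ) * ( num ) / ( id - num ) $]
Step 6: reduce F->num. Stack=[T / F] ptr=3 lookahead=/ remaining=[/ num + ( ( id ) ) * ( num ) / ( id - num ) $]
Step 7: reduce T->T / F. Stack=[T] ptr=3 lookahead=/ remaining=[/ num + ( ( id ) ) * ( num ) / ( id - num ) $]
Step 8: shift /. Stack=[T /] ptr=4 lookahead=num remaining=[num + ( ( id ) ) * ( num ) / ( id - num ) $]
Step 9: shift num. Stack=[T / num] ptr=5 lookahead=+ remaining=[+ ( ( id ) ) * ( num ) / ( id - num ) $]
Step 10: reduce F->num. Stack=[T / F] ptr=5 lookahead=+ remaining=[+ ( ( id ) ) * ( num ) / ( id - num ) $]

Answer: 5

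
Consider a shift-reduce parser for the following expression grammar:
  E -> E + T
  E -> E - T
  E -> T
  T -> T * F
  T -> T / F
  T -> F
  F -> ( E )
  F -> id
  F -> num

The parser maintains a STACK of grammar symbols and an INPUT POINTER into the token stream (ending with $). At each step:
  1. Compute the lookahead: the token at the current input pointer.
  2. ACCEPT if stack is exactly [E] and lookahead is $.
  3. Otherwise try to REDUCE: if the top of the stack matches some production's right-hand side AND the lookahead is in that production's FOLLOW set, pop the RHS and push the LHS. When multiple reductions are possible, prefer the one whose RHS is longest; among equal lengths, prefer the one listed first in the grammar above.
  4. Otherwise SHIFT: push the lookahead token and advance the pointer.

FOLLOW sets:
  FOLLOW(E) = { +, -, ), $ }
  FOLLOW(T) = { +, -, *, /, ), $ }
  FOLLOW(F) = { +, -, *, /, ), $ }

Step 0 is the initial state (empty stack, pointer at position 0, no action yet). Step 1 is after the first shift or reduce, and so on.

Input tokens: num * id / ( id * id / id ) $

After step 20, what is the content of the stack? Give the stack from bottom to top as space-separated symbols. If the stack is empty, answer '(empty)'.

Answer: T / ( T

Derivation:
Step 1: shift num. Stack=[num] ptr=1 lookahead=* remaining=[* id / ( id * id / id ) $]
Step 2: reduce F->num. Stack=[F] ptr=1 lookahead=* remaining=[* id / ( id * id / id ) $]
Step 3: reduce T->F. Stack=[T] ptr=1 lookahead=* remaining=[* id / ( id * id / id ) $]
Step 4: shift *. Stack=[T *] ptr=2 lookahead=id remaining=[id / ( id * id / id ) $]
Step 5: shift id. Stack=[T * id] ptr=3 lookahead=/ remaining=[/ ( id * id / id ) $]
Step 6: reduce F->id. Stack=[T * F] ptr=3 lookahead=/ remaining=[/ ( id * id / id ) $]
Step 7: reduce T->T * F. Stack=[T] ptr=3 lookahead=/ remaining=[/ ( id * id / id ) $]
Step 8: shift /. Stack=[T /] ptr=4 lookahead=( remaining=[( id * id / id ) $]
Step 9: shift (. Stack=[T / (] ptr=5 lookahead=id remaining=[id * id / id ) $]
Step 10: shift id. Stack=[T / ( id] ptr=6 lookahead=* remaining=[* id / id ) $]
Step 11: reduce F->id. Stack=[T / ( F] ptr=6 lookahead=* remaining=[* id / id ) $]
Step 12: reduce T->F. Stack=[T / ( T] ptr=6 lookahead=* remaining=[* id / id ) $]
Step 13: shift *. Stack=[T / ( T *] ptr=7 lookahead=id remaining=[id / id ) $]
Step 14: shift id. Stack=[T / ( T * id] ptr=8 lookahead=/ remaining=[/ id ) $]
Step 15: reduce F->id. Stack=[T / ( T * F] ptr=8 lookahead=/ remaining=[/ id ) $]
Step 16: reduce T->T * F. Stack=[T / ( T] ptr=8 lookahead=/ remaining=[/ id ) $]
Step 17: shift /. Stack=[T / ( T /] ptr=9 lookahead=id remaining=[id ) $]
Step 18: shift id. Stack=[T / ( T / id] ptr=10 lookahead=) remaining=[) $]
Step 19: reduce F->id. Stack=[T / ( T / F] ptr=10 lookahead=) remaining=[) $]
Step 20: reduce T->T / F. Stack=[T / ( T] ptr=10 lookahead=) remaining=[) $]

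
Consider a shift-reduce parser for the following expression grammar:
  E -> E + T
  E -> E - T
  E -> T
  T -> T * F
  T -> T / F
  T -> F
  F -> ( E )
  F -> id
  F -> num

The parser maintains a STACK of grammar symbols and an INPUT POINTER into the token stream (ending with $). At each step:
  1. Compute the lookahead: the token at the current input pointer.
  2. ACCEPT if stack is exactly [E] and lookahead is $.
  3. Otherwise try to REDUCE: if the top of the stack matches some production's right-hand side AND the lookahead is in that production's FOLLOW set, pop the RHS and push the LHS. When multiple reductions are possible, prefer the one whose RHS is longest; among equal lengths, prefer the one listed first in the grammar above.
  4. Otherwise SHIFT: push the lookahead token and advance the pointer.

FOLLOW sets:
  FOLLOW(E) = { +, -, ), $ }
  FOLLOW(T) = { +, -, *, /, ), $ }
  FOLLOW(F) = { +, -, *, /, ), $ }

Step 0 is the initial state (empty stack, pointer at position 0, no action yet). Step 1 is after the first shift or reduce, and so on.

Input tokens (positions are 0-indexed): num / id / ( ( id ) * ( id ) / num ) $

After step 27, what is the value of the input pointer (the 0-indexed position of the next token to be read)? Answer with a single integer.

Step 1: shift num. Stack=[num] ptr=1 lookahead=/ remaining=[/ id / ( ( id ) * ( id ) / num ) $]
Step 2: reduce F->num. Stack=[F] ptr=1 lookahead=/ remaining=[/ id / ( ( id ) * ( id ) / num ) $]
Step 3: reduce T->F. Stack=[T] ptr=1 lookahead=/ remaining=[/ id / ( ( id ) * ( id ) / num ) $]
Step 4: shift /. Stack=[T /] ptr=2 lookahead=id remaining=[id / ( ( id ) * ( id ) / num ) $]
Step 5: shift id. Stack=[T / id] ptr=3 lookahead=/ remaining=[/ ( ( id ) * ( id ) / num ) $]
Step 6: reduce F->id. Stack=[T / F] ptr=3 lookahead=/ remaining=[/ ( ( id ) * ( id ) / num ) $]
Step 7: reduce T->T / F. Stack=[T] ptr=3 lookahead=/ remaining=[/ ( ( id ) * ( id ) / num ) $]
Step 8: shift /. Stack=[T /] ptr=4 lookahead=( remaining=[( ( id ) * ( id ) / num ) $]
Step 9: shift (. Stack=[T / (] ptr=5 lookahead=( remaining=[( id ) * ( id ) / num ) $]
Step 10: shift (. Stack=[T / ( (] ptr=6 lookahead=id remaining=[id ) * ( id ) / num ) $]
Step 11: shift id. Stack=[T / ( ( id] ptr=7 lookahead=) remaining=[) * ( id ) / num ) $]
Step 12: reduce F->id. Stack=[T / ( ( F] ptr=7 lookahead=) remaining=[) * ( id ) / num ) $]
Step 13: reduce T->F. Stack=[T / ( ( T] ptr=7 lookahead=) remaining=[) * ( id ) / num ) $]
Step 14: reduce E->T. Stack=[T / ( ( E] ptr=7 lookahead=) remaining=[) * ( id ) / num ) $]
Step 15: shift ). Stack=[T / ( ( E )] ptr=8 lookahead=* remaining=[* ( id ) / num ) $]
Step 16: reduce F->( E ). Stack=[T / ( F] ptr=8 lookahead=* remaining=[* ( id ) / num ) $]
Step 17: reduce T->F. Stack=[T / ( T] ptr=8 lookahead=* remaining=[* ( id ) / num ) $]
Step 18: shift *. Stack=[T / ( T *] ptr=9 lookahead=( remaining=[( id ) / num ) $]
Step 19: shift (. Stack=[T / ( T * (] ptr=10 lookahead=id remaining=[id ) / num ) $]
Step 20: shift id. Stack=[T / ( T * ( id] ptr=11 lookahead=) remaining=[) / num ) $]
Step 21: reduce F->id. Stack=[T / ( T * ( F] ptr=11 lookahead=) remaining=[) / num ) $]
Step 22: reduce T->F. Stack=[T / ( T * ( T] ptr=11 lookahead=) remaining=[) / num ) $]
Step 23: reduce E->T. Stack=[T / ( T * ( E] ptr=11 lookahead=) remaining=[) / num ) $]
Step 24: shift ). Stack=[T / ( T * ( E )] ptr=12 lookahead=/ remaining=[/ num ) $]
Step 25: reduce F->( E ). Stack=[T / ( T * F] ptr=12 lookahead=/ remaining=[/ num ) $]
Step 26: reduce T->T * F. Stack=[T / ( T] ptr=12 lookahead=/ remaining=[/ num ) $]
Step 27: shift /. Stack=[T / ( T /] ptr=13 lookahead=num remaining=[num ) $]

Answer: 13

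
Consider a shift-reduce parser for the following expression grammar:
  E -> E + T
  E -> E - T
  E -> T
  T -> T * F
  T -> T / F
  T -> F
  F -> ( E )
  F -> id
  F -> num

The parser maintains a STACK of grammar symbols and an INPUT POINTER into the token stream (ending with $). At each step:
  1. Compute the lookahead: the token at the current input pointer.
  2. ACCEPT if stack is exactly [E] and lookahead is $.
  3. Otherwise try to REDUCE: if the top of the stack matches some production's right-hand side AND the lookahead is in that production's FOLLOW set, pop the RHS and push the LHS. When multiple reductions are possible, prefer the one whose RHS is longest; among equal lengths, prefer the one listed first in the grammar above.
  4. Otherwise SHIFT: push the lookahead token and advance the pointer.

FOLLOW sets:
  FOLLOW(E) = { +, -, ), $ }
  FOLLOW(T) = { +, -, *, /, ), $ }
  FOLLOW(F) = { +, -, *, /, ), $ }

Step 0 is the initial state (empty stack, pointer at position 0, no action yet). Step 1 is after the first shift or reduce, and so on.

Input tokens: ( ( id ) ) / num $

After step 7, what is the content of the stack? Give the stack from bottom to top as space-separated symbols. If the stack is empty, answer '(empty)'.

Step 1: shift (. Stack=[(] ptr=1 lookahead=( remaining=[( id ) ) / num $]
Step 2: shift (. Stack=[( (] ptr=2 lookahead=id remaining=[id ) ) / num $]
Step 3: shift id. Stack=[( ( id] ptr=3 lookahead=) remaining=[) ) / num $]
Step 4: reduce F->id. Stack=[( ( F] ptr=3 lookahead=) remaining=[) ) / num $]
Step 5: reduce T->F. Stack=[( ( T] ptr=3 lookahead=) remaining=[) ) / num $]
Step 6: reduce E->T. Stack=[( ( E] ptr=3 lookahead=) remaining=[) ) / num $]
Step 7: shift ). Stack=[( ( E )] ptr=4 lookahead=) remaining=[) / num $]

Answer: ( ( E )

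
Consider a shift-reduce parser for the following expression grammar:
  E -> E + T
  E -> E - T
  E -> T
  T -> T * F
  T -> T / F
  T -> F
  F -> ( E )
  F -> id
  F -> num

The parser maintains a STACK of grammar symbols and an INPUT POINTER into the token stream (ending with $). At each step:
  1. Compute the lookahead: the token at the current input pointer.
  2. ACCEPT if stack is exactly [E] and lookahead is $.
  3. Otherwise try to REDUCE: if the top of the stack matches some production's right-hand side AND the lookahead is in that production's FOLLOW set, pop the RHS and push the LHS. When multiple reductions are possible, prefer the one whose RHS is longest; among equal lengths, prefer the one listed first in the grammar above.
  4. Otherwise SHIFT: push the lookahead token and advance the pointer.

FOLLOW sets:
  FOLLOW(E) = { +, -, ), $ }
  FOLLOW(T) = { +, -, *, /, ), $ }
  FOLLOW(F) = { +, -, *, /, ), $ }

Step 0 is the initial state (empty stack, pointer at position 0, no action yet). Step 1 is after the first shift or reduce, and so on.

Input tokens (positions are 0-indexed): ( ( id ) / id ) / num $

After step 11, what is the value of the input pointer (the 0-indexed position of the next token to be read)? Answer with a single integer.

Answer: 6

Derivation:
Step 1: shift (. Stack=[(] ptr=1 lookahead=( remaining=[( id ) / id ) / num $]
Step 2: shift (. Stack=[( (] ptr=2 lookahead=id remaining=[id ) / id ) / num $]
Step 3: shift id. Stack=[( ( id] ptr=3 lookahead=) remaining=[) / id ) / num $]
Step 4: reduce F->id. Stack=[( ( F] ptr=3 lookahead=) remaining=[) / id ) / num $]
Step 5: reduce T->F. Stack=[( ( T] ptr=3 lookahead=) remaining=[) / id ) / num $]
Step 6: reduce E->T. Stack=[( ( E] ptr=3 lookahead=) remaining=[) / id ) / num $]
Step 7: shift ). Stack=[( ( E )] ptr=4 lookahead=/ remaining=[/ id ) / num $]
Step 8: reduce F->( E ). Stack=[( F] ptr=4 lookahead=/ remaining=[/ id ) / num $]
Step 9: reduce T->F. Stack=[( T] ptr=4 lookahead=/ remaining=[/ id ) / num $]
Step 10: shift /. Stack=[( T /] ptr=5 lookahead=id remaining=[id ) / num $]
Step 11: shift id. Stack=[( T / id] ptr=6 lookahead=) remaining=[) / num $]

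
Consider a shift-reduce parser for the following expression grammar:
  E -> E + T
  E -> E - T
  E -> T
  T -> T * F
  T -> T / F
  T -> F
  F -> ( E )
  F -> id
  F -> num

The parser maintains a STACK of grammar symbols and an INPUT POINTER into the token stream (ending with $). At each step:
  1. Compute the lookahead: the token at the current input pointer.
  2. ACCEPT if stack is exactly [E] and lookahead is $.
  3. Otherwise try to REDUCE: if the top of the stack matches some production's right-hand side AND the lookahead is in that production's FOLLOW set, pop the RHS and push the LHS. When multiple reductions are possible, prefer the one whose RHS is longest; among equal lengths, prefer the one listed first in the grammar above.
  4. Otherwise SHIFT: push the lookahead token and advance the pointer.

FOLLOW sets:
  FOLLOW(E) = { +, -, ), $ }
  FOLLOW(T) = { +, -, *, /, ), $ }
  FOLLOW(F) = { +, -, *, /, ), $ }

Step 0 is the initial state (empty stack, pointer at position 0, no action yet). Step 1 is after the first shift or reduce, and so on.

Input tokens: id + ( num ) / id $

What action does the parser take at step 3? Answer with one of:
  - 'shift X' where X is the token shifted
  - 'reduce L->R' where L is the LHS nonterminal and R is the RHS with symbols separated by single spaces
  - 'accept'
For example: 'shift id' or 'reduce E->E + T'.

Step 1: shift id. Stack=[id] ptr=1 lookahead=+ remaining=[+ ( num ) / id $]
Step 2: reduce F->id. Stack=[F] ptr=1 lookahead=+ remaining=[+ ( num ) / id $]
Step 3: reduce T->F. Stack=[T] ptr=1 lookahead=+ remaining=[+ ( num ) / id $]

Answer: reduce T->F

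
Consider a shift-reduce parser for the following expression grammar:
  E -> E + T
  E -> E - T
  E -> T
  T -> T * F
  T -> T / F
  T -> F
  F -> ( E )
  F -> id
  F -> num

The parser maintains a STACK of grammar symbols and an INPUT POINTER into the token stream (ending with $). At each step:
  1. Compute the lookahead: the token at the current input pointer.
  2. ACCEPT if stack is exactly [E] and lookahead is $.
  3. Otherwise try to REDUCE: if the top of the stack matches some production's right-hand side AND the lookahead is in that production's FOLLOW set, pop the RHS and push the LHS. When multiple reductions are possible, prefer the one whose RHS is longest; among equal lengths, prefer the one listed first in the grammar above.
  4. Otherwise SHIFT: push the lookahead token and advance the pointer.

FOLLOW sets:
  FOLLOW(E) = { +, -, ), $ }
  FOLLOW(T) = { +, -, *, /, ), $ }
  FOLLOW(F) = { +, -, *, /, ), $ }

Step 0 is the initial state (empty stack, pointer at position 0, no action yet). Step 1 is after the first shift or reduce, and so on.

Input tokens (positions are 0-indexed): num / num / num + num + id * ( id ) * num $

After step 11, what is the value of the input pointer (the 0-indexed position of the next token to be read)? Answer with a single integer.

Step 1: shift num. Stack=[num] ptr=1 lookahead=/ remaining=[/ num / num + num + id * ( id ) * num $]
Step 2: reduce F->num. Stack=[F] ptr=1 lookahead=/ remaining=[/ num / num + num + id * ( id ) * num $]
Step 3: reduce T->F. Stack=[T] ptr=1 lookahead=/ remaining=[/ num / num + num + id * ( id ) * num $]
Step 4: shift /. Stack=[T /] ptr=2 lookahead=num remaining=[num / num + num + id * ( id ) * num $]
Step 5: shift num. Stack=[T / num] ptr=3 lookahead=/ remaining=[/ num + num + id * ( id ) * num $]
Step 6: reduce F->num. Stack=[T / F] ptr=3 lookahead=/ remaining=[/ num + num + id * ( id ) * num $]
Step 7: reduce T->T / F. Stack=[T] ptr=3 lookahead=/ remaining=[/ num + num + id * ( id ) * num $]
Step 8: shift /. Stack=[T /] ptr=4 lookahead=num remaining=[num + num + id * ( id ) * num $]
Step 9: shift num. Stack=[T / num] ptr=5 lookahead=+ remaining=[+ num + id * ( id ) * num $]
Step 10: reduce F->num. Stack=[T / F] ptr=5 lookahead=+ remaining=[+ num + id * ( id ) * num $]
Step 11: reduce T->T / F. Stack=[T] ptr=5 lookahead=+ remaining=[+ num + id * ( id ) * num $]

Answer: 5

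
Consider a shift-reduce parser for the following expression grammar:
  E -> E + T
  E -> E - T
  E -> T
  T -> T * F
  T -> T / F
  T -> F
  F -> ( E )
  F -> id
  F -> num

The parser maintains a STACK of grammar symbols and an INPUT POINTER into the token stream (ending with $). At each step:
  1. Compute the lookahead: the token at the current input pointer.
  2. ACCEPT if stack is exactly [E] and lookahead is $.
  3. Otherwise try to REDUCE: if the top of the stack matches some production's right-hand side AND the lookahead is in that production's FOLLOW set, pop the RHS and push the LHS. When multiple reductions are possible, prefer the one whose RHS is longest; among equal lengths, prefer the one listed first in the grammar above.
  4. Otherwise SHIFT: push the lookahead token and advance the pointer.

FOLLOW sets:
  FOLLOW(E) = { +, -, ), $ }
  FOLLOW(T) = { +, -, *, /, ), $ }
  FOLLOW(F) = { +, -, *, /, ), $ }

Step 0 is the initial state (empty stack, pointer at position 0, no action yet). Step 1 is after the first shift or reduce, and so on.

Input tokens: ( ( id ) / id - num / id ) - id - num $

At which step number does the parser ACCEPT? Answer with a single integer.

Answer: 38

Derivation:
Step 1: shift (. Stack=[(] ptr=1 lookahead=( remaining=[( id ) / id - num / id ) - id - num $]
Step 2: shift (. Stack=[( (] ptr=2 lookahead=id remaining=[id ) / id - num / id ) - id - num $]
Step 3: shift id. Stack=[( ( id] ptr=3 lookahead=) remaining=[) / id - num / id ) - id - num $]
Step 4: reduce F->id. Stack=[( ( F] ptr=3 lookahead=) remaining=[) / id - num / id ) - id - num $]
Step 5: reduce T->F. Stack=[( ( T] ptr=3 lookahead=) remaining=[) / id - num / id ) - id - num $]
Step 6: reduce E->T. Stack=[( ( E] ptr=3 lookahead=) remaining=[) / id - num / id ) - id - num $]
Step 7: shift ). Stack=[( ( E )] ptr=4 lookahead=/ remaining=[/ id - num / id ) - id - num $]
Step 8: reduce F->( E ). Stack=[( F] ptr=4 lookahead=/ remaining=[/ id - num / id ) - id - num $]
Step 9: reduce T->F. Stack=[( T] ptr=4 lookahead=/ remaining=[/ id - num / id ) - id - num $]
Step 10: shift /. Stack=[( T /] ptr=5 lookahead=id remaining=[id - num / id ) - id - num $]
Step 11: shift id. Stack=[( T / id] ptr=6 lookahead=- remaining=[- num / id ) - id - num $]
Step 12: reduce F->id. Stack=[( T / F] ptr=6 lookahead=- remaining=[- num / id ) - id - num $]
Step 13: reduce T->T / F. Stack=[( T] ptr=6 lookahead=- remaining=[- num / id ) - id - num $]
Step 14: reduce E->T. Stack=[( E] ptr=6 lookahead=- remaining=[- num / id ) - id - num $]
Step 15: shift -. Stack=[( E -] ptr=7 lookahead=num remaining=[num / id ) - id - num $]
Step 16: shift num. Stack=[( E - num] ptr=8 lookahead=/ remaining=[/ id ) - id - num $]
Step 17: reduce F->num. Stack=[( E - F] ptr=8 lookahead=/ remaining=[/ id ) - id - num $]
Step 18: reduce T->F. Stack=[( E - T] ptr=8 lookahead=/ remaining=[/ id ) - id - num $]
Step 19: shift /. Stack=[( E - T /] ptr=9 lookahead=id remaining=[id ) - id - num $]
Step 20: shift id. Stack=[( E - T / id] ptr=10 lookahead=) remaining=[) - id - num $]
Step 21: reduce F->id. Stack=[( E - T / F] ptr=10 lookahead=) remaining=[) - id - num $]
Step 22: reduce T->T / F. Stack=[( E - T] ptr=10 lookahead=) remaining=[) - id - num $]
Step 23: reduce E->E - T. Stack=[( E] ptr=10 lookahead=) remaining=[) - id - num $]
Step 24: shift ). Stack=[( E )] ptr=11 lookahead=- remaining=[- id - num $]
Step 25: reduce F->( E ). Stack=[F] ptr=11 lookahead=- remaining=[- id - num $]
Step 26: reduce T->F. Stack=[T] ptr=11 lookahead=- remaining=[- id - num $]
Step 27: reduce E->T. Stack=[E] ptr=11 lookahead=- remaining=[- id - num $]
Step 28: shift -. Stack=[E -] ptr=12 lookahead=id remaining=[id - num $]
Step 29: shift id. Stack=[E - id] ptr=13 lookahead=- remaining=[- num $]
Step 30: reduce F->id. Stack=[E - F] ptr=13 lookahead=- remaining=[- num $]
Step 31: reduce T->F. Stack=[E - T] ptr=13 lookahead=- remaining=[- num $]
Step 32: reduce E->E - T. Stack=[E] ptr=13 lookahead=- remaining=[- num $]
Step 33: shift -. Stack=[E -] ptr=14 lookahead=num remaining=[num $]
Step 34: shift num. Stack=[E - num] ptr=15 lookahead=$ remaining=[$]
Step 35: reduce F->num. Stack=[E - F] ptr=15 lookahead=$ remaining=[$]
Step 36: reduce T->F. Stack=[E - T] ptr=15 lookahead=$ remaining=[$]
Step 37: reduce E->E - T. Stack=[E] ptr=15 lookahead=$ remaining=[$]
Step 38: accept. Stack=[E] ptr=15 lookahead=$ remaining=[$]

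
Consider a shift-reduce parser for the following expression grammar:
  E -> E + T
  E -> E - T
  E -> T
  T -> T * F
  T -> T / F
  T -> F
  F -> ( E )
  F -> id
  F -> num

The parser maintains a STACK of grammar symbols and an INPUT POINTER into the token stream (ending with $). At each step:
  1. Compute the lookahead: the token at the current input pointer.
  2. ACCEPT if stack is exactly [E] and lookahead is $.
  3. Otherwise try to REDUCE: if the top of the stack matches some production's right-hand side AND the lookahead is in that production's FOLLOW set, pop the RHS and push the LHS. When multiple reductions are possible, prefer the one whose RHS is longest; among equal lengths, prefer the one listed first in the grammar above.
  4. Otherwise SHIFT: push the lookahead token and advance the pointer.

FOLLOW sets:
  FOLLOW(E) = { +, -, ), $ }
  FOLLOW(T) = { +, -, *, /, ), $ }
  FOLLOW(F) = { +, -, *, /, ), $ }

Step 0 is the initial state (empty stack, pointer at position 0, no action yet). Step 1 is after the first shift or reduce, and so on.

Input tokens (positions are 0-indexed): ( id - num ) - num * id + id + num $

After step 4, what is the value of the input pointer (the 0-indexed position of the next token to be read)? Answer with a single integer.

Answer: 2

Derivation:
Step 1: shift (. Stack=[(] ptr=1 lookahead=id remaining=[id - num ) - num * id + id + num $]
Step 2: shift id. Stack=[( id] ptr=2 lookahead=- remaining=[- num ) - num * id + id + num $]
Step 3: reduce F->id. Stack=[( F] ptr=2 lookahead=- remaining=[- num ) - num * id + id + num $]
Step 4: reduce T->F. Stack=[( T] ptr=2 lookahead=- remaining=[- num ) - num * id + id + num $]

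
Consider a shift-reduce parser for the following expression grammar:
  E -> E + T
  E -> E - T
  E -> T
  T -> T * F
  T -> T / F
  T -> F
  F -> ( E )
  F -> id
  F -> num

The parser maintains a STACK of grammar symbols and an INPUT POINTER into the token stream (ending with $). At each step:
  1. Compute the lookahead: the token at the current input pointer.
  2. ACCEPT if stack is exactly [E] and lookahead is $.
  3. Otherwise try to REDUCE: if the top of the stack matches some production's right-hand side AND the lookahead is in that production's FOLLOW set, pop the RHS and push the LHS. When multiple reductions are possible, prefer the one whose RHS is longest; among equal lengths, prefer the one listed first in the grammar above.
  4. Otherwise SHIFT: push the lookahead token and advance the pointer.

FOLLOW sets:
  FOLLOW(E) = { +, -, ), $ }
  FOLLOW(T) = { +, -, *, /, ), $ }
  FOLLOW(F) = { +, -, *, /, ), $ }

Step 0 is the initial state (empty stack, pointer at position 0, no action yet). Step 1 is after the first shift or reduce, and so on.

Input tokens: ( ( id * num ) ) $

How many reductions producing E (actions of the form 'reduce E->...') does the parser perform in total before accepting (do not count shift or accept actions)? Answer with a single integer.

Step 1: shift (. Stack=[(] ptr=1 lookahead=( remaining=[( id * num ) ) $]
Step 2: shift (. Stack=[( (] ptr=2 lookahead=id remaining=[id * num ) ) $]
Step 3: shift id. Stack=[( ( id] ptr=3 lookahead=* remaining=[* num ) ) $]
Step 4: reduce F->id. Stack=[( ( F] ptr=3 lookahead=* remaining=[* num ) ) $]
Step 5: reduce T->F. Stack=[( ( T] ptr=3 lookahead=* remaining=[* num ) ) $]
Step 6: shift *. Stack=[( ( T *] ptr=4 lookahead=num remaining=[num ) ) $]
Step 7: shift num. Stack=[( ( T * num] ptr=5 lookahead=) remaining=[) ) $]
Step 8: reduce F->num. Stack=[( ( T * F] ptr=5 lookahead=) remaining=[) ) $]
Step 9: reduce T->T * F. Stack=[( ( T] ptr=5 lookahead=) remaining=[) ) $]
Step 10: reduce E->T. Stack=[( ( E] ptr=5 lookahead=) remaining=[) ) $]
Step 11: shift ). Stack=[( ( E )] ptr=6 lookahead=) remaining=[) $]
Step 12: reduce F->( E ). Stack=[( F] ptr=6 lookahead=) remaining=[) $]
Step 13: reduce T->F. Stack=[( T] ptr=6 lookahead=) remaining=[) $]
Step 14: reduce E->T. Stack=[( E] ptr=6 lookahead=) remaining=[) $]
Step 15: shift ). Stack=[( E )] ptr=7 lookahead=$ remaining=[$]
Step 16: reduce F->( E ). Stack=[F] ptr=7 lookahead=$ remaining=[$]
Step 17: reduce T->F. Stack=[T] ptr=7 lookahead=$ remaining=[$]
Step 18: reduce E->T. Stack=[E] ptr=7 lookahead=$ remaining=[$]
Step 19: accept. Stack=[E] ptr=7 lookahead=$ remaining=[$]

Answer: 3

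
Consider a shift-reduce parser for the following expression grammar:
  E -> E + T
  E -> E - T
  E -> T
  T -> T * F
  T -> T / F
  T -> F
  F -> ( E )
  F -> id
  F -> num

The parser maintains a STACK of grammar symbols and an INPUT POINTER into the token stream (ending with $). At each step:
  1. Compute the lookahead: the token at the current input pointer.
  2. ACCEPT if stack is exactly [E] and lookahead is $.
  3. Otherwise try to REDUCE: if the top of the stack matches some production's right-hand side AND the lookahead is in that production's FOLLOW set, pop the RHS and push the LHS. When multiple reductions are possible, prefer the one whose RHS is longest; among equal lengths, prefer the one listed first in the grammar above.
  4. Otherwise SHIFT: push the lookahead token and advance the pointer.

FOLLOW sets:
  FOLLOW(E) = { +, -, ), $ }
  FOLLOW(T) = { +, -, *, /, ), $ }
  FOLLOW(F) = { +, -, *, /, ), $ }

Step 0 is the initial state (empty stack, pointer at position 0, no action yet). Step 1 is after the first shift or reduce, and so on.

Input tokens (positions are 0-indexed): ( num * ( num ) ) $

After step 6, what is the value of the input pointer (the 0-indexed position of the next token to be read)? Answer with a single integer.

Step 1: shift (. Stack=[(] ptr=1 lookahead=num remaining=[num * ( num ) ) $]
Step 2: shift num. Stack=[( num] ptr=2 lookahead=* remaining=[* ( num ) ) $]
Step 3: reduce F->num. Stack=[( F] ptr=2 lookahead=* remaining=[* ( num ) ) $]
Step 4: reduce T->F. Stack=[( T] ptr=2 lookahead=* remaining=[* ( num ) ) $]
Step 5: shift *. Stack=[( T *] ptr=3 lookahead=( remaining=[( num ) ) $]
Step 6: shift (. Stack=[( T * (] ptr=4 lookahead=num remaining=[num ) ) $]

Answer: 4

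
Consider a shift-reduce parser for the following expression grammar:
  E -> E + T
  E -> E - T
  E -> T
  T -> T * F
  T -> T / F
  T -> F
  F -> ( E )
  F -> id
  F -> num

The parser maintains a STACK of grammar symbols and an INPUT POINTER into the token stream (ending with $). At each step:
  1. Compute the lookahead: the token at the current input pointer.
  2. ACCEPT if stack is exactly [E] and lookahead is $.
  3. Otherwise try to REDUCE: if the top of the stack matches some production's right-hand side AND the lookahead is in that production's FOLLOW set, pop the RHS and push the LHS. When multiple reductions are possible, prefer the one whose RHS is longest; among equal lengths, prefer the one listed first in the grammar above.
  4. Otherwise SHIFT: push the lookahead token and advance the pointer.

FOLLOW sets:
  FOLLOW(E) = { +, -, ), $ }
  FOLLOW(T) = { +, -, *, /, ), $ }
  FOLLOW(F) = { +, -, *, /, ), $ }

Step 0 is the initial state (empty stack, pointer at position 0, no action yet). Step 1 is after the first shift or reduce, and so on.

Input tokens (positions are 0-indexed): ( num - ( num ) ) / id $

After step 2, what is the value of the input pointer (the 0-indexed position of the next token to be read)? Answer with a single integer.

Answer: 2

Derivation:
Step 1: shift (. Stack=[(] ptr=1 lookahead=num remaining=[num - ( num ) ) / id $]
Step 2: shift num. Stack=[( num] ptr=2 lookahead=- remaining=[- ( num ) ) / id $]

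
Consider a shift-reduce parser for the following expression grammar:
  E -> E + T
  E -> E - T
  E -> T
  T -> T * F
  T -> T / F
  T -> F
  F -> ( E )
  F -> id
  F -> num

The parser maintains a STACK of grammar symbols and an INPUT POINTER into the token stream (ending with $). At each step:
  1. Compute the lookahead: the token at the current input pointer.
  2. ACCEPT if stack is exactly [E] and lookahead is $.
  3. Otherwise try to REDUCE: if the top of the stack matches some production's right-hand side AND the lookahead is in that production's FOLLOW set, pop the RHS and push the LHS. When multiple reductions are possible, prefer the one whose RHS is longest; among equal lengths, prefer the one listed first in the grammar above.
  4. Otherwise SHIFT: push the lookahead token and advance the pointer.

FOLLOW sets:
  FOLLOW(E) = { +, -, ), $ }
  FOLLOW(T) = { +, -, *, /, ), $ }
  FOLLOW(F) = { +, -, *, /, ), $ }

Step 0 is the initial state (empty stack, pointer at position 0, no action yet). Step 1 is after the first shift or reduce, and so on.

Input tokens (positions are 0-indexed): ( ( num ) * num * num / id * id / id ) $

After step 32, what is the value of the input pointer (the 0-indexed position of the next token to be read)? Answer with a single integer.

Step 1: shift (. Stack=[(] ptr=1 lookahead=( remaining=[( num ) * num * num / id * id / id ) $]
Step 2: shift (. Stack=[( (] ptr=2 lookahead=num remaining=[num ) * num * num / id * id / id ) $]
Step 3: shift num. Stack=[( ( num] ptr=3 lookahead=) remaining=[) * num * num / id * id / id ) $]
Step 4: reduce F->num. Stack=[( ( F] ptr=3 lookahead=) remaining=[) * num * num / id * id / id ) $]
Step 5: reduce T->F. Stack=[( ( T] ptr=3 lookahead=) remaining=[) * num * num / id * id / id ) $]
Step 6: reduce E->T. Stack=[( ( E] ptr=3 lookahead=) remaining=[) * num * num / id * id / id ) $]
Step 7: shift ). Stack=[( ( E )] ptr=4 lookahead=* remaining=[* num * num / id * id / id ) $]
Step 8: reduce F->( E ). Stack=[( F] ptr=4 lookahead=* remaining=[* num * num / id * id / id ) $]
Step 9: reduce T->F. Stack=[( T] ptr=4 lookahead=* remaining=[* num * num / id * id / id ) $]
Step 10: shift *. Stack=[( T *] ptr=5 lookahead=num remaining=[num * num / id * id / id ) $]
Step 11: shift num. Stack=[( T * num] ptr=6 lookahead=* remaining=[* num / id * id / id ) $]
Step 12: reduce F->num. Stack=[( T * F] ptr=6 lookahead=* remaining=[* num / id * id / id ) $]
Step 13: reduce T->T * F. Stack=[( T] ptr=6 lookahead=* remaining=[* num / id * id / id ) $]
Step 14: shift *. Stack=[( T *] ptr=7 lookahead=num remaining=[num / id * id / id ) $]
Step 15: shift num. Stack=[( T * num] ptr=8 lookahead=/ remaining=[/ id * id / id ) $]
Step 16: reduce F->num. Stack=[( T * F] ptr=8 lookahead=/ remaining=[/ id * id / id ) $]
Step 17: reduce T->T * F. Stack=[( T] ptr=8 lookahead=/ remaining=[/ id * id / id ) $]
Step 18: shift /. Stack=[( T /] ptr=9 lookahead=id remaining=[id * id / id ) $]
Step 19: shift id. Stack=[( T / id] ptr=10 lookahead=* remaining=[* id / id ) $]
Step 20: reduce F->id. Stack=[( T / F] ptr=10 lookahead=* remaining=[* id / id ) $]
Step 21: reduce T->T / F. Stack=[( T] ptr=10 lookahead=* remaining=[* id / id ) $]
Step 22: shift *. Stack=[( T *] ptr=11 lookahead=id remaining=[id / id ) $]
Step 23: shift id. Stack=[( T * id] ptr=12 lookahead=/ remaining=[/ id ) $]
Step 24: reduce F->id. Stack=[( T * F] ptr=12 lookahead=/ remaining=[/ id ) $]
Step 25: reduce T->T * F. Stack=[( T] ptr=12 lookahead=/ remaining=[/ id ) $]
Step 26: shift /. Stack=[( T /] ptr=13 lookahead=id remaining=[id ) $]
Step 27: shift id. Stack=[( T / id] ptr=14 lookahead=) remaining=[) $]
Step 28: reduce F->id. Stack=[( T / F] ptr=14 lookahead=) remaining=[) $]
Step 29: reduce T->T / F. Stack=[( T] ptr=14 lookahead=) remaining=[) $]
Step 30: reduce E->T. Stack=[( E] ptr=14 lookahead=) remaining=[) $]
Step 31: shift ). Stack=[( E )] ptr=15 lookahead=$ remaining=[$]
Step 32: reduce F->( E ). Stack=[F] ptr=15 lookahead=$ remaining=[$]

Answer: 15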